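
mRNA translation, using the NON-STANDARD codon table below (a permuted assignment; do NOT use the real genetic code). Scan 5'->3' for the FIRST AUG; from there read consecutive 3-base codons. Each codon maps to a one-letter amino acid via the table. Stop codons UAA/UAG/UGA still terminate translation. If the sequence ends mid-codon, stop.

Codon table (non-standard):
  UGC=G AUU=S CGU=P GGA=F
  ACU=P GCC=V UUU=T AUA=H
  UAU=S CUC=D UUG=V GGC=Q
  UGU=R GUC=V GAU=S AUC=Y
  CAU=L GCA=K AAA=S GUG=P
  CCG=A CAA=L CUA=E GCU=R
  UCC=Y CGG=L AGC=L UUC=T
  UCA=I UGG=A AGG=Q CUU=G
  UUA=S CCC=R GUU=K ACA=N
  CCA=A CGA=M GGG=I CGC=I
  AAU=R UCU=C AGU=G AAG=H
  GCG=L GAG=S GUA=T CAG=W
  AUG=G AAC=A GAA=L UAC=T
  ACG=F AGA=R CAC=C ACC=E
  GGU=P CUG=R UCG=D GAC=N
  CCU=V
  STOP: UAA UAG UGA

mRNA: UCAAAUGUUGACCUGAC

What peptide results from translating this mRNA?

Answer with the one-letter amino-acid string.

Answer: GVE

Derivation:
start AUG at pos 4
pos 4: AUG -> G; peptide=G
pos 7: UUG -> V; peptide=GV
pos 10: ACC -> E; peptide=GVE
pos 13: UGA -> STOP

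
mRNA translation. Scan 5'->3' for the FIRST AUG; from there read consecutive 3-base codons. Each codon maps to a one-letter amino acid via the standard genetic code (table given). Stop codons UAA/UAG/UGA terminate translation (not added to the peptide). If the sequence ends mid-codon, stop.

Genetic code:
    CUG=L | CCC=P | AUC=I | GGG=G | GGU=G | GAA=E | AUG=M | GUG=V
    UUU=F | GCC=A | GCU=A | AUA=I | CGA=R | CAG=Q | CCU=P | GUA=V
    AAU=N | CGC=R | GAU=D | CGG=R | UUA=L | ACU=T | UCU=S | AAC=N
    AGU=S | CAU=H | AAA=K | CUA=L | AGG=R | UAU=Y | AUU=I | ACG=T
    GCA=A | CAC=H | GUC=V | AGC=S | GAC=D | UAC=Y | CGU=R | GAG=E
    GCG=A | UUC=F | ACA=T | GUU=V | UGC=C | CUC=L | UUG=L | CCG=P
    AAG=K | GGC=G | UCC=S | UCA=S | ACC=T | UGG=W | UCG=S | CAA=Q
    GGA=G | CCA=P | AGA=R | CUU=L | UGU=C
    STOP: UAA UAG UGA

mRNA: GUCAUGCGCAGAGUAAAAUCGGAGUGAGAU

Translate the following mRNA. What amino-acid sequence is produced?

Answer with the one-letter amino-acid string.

Answer: MRRVKSE

Derivation:
start AUG at pos 3
pos 3: AUG -> M; peptide=M
pos 6: CGC -> R; peptide=MR
pos 9: AGA -> R; peptide=MRR
pos 12: GUA -> V; peptide=MRRV
pos 15: AAA -> K; peptide=MRRVK
pos 18: UCG -> S; peptide=MRRVKS
pos 21: GAG -> E; peptide=MRRVKSE
pos 24: UGA -> STOP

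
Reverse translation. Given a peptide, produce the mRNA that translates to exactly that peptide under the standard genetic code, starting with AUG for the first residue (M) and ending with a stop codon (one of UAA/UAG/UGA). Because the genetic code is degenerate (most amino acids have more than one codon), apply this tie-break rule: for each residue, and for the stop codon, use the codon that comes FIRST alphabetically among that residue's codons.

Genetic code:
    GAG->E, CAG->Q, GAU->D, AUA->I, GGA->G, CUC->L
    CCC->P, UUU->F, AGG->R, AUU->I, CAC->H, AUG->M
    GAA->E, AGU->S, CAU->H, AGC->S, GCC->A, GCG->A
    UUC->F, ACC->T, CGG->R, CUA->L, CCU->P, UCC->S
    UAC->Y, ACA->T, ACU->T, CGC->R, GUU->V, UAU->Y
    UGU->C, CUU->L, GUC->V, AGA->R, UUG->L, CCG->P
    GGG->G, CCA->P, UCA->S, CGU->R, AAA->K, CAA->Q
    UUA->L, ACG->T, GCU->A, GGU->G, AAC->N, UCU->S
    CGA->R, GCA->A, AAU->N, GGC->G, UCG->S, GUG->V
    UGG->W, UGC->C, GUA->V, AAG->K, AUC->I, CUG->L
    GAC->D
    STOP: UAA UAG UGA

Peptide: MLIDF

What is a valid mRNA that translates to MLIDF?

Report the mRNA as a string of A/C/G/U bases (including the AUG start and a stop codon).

Answer: mRNA: AUGCUAAUAGACUUCUAA

Derivation:
residue 1: M -> AUG (start codon)
residue 2: L codons sorted = CUA,CUC,CUG,CUU,UUA,UUG -> pick first = CUA
residue 3: I codons sorted = AUA,AUC,AUU -> pick first = AUA
residue 4: D codons sorted = GAC,GAU -> pick first = GAC
residue 5: F codons sorted = UUC,UUU -> pick first = UUC
terminator: stop codons sorted = UAA,UAG,UGA -> pick first = UAA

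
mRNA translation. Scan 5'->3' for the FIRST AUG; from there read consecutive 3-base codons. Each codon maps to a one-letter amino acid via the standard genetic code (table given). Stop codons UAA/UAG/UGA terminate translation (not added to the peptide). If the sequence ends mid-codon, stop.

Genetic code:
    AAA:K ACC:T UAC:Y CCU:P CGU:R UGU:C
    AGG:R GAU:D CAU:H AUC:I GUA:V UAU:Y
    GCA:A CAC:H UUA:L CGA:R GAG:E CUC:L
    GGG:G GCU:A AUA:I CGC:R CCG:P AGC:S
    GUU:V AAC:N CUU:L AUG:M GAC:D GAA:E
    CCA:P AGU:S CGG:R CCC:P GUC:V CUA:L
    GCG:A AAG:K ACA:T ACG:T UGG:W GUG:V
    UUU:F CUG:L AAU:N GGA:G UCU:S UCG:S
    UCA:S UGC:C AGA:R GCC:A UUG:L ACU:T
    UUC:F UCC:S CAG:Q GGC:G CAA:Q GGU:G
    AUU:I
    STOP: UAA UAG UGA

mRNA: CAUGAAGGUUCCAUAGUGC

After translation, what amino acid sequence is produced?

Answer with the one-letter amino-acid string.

start AUG at pos 1
pos 1: AUG -> M; peptide=M
pos 4: AAG -> K; peptide=MK
pos 7: GUU -> V; peptide=MKV
pos 10: CCA -> P; peptide=MKVP
pos 13: UAG -> STOP

Answer: MKVP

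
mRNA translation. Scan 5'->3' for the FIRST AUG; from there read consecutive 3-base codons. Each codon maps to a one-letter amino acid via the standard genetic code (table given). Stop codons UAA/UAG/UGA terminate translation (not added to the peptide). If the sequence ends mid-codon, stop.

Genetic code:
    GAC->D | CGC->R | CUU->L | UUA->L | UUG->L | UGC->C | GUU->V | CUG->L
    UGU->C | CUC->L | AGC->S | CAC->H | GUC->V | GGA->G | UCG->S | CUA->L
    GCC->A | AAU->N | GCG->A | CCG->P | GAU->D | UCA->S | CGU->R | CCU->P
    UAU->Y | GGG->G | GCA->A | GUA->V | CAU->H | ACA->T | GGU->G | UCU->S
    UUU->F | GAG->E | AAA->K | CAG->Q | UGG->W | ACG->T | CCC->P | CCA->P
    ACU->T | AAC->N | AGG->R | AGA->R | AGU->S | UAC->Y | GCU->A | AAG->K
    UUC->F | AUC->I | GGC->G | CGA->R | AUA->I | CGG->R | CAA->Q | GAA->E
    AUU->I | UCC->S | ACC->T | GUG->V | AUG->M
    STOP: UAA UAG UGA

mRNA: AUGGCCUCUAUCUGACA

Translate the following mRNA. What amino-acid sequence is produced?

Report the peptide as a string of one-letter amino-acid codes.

Answer: MASI

Derivation:
start AUG at pos 0
pos 0: AUG -> M; peptide=M
pos 3: GCC -> A; peptide=MA
pos 6: UCU -> S; peptide=MAS
pos 9: AUC -> I; peptide=MASI
pos 12: UGA -> STOP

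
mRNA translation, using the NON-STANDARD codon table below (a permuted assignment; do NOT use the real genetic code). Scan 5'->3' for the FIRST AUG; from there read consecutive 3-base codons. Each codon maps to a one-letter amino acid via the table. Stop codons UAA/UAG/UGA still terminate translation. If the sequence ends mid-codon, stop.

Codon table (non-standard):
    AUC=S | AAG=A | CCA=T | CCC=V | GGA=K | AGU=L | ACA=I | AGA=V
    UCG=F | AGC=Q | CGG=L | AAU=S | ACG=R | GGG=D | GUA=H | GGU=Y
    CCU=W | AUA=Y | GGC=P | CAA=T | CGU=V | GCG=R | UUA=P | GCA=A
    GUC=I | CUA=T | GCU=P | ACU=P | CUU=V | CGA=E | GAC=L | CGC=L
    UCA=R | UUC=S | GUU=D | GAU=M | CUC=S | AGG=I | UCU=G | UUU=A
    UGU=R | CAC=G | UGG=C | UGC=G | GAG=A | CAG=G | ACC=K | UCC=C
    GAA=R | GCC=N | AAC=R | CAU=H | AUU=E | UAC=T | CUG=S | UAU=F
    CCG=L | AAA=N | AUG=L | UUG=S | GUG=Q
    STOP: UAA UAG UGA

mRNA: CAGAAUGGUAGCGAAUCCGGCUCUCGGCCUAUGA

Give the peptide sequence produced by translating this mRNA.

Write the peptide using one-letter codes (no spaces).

Answer: LHRSLPSPT

Derivation:
start AUG at pos 4
pos 4: AUG -> L; peptide=L
pos 7: GUA -> H; peptide=LH
pos 10: GCG -> R; peptide=LHR
pos 13: AAU -> S; peptide=LHRS
pos 16: CCG -> L; peptide=LHRSL
pos 19: GCU -> P; peptide=LHRSLP
pos 22: CUC -> S; peptide=LHRSLPS
pos 25: GGC -> P; peptide=LHRSLPSP
pos 28: CUA -> T; peptide=LHRSLPSPT
pos 31: UGA -> STOP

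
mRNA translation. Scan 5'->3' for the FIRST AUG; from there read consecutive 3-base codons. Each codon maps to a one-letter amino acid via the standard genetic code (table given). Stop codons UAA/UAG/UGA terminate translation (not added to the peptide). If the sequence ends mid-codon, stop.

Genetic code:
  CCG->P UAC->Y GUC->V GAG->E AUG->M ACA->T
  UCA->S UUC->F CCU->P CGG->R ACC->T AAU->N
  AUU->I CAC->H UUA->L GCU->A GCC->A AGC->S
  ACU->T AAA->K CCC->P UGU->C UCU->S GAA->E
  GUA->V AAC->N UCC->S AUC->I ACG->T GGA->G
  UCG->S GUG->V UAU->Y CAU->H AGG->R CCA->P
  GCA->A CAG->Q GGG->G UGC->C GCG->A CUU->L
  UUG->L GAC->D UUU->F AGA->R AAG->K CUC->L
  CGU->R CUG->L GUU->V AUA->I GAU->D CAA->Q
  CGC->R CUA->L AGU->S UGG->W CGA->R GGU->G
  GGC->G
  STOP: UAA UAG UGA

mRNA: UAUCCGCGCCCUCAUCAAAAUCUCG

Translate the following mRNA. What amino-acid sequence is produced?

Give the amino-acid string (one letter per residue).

Answer: (empty: no AUG start codon)

Derivation:
no AUG start codon found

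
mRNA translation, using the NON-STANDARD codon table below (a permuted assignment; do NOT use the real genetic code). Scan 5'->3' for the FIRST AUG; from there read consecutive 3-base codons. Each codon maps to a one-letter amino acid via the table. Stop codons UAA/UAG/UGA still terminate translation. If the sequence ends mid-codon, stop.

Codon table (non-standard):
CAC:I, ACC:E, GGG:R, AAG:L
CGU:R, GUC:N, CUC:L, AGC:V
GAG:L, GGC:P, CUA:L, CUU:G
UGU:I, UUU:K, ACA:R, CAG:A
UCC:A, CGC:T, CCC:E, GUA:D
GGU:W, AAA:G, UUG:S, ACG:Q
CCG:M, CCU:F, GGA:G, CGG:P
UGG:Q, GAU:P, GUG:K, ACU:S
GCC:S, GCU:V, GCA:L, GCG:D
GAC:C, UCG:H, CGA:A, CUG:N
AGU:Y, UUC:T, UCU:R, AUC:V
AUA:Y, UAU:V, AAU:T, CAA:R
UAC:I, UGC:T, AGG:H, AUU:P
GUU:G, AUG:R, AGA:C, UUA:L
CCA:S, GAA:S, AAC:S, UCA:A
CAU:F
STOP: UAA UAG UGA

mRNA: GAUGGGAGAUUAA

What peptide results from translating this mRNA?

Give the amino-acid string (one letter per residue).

start AUG at pos 1
pos 1: AUG -> R; peptide=R
pos 4: GGA -> G; peptide=RG
pos 7: GAU -> P; peptide=RGP
pos 10: UAA -> STOP

Answer: RGP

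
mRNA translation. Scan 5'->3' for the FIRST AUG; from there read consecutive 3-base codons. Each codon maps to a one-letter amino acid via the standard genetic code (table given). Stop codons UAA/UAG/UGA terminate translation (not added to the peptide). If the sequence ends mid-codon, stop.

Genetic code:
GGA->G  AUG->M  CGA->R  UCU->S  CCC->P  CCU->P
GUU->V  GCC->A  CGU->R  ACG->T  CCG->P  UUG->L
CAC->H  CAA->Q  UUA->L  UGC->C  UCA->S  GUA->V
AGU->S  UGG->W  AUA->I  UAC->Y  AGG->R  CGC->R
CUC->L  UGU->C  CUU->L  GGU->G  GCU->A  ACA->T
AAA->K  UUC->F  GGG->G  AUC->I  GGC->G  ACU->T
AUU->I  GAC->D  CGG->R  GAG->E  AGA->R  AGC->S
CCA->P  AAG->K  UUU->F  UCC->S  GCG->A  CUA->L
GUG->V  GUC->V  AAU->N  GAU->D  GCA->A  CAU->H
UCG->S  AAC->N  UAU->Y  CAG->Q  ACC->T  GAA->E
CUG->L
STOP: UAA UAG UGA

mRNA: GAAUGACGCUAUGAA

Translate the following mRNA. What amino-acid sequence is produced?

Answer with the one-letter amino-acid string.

start AUG at pos 2
pos 2: AUG -> M; peptide=M
pos 5: ACG -> T; peptide=MT
pos 8: CUA -> L; peptide=MTL
pos 11: UGA -> STOP

Answer: MTL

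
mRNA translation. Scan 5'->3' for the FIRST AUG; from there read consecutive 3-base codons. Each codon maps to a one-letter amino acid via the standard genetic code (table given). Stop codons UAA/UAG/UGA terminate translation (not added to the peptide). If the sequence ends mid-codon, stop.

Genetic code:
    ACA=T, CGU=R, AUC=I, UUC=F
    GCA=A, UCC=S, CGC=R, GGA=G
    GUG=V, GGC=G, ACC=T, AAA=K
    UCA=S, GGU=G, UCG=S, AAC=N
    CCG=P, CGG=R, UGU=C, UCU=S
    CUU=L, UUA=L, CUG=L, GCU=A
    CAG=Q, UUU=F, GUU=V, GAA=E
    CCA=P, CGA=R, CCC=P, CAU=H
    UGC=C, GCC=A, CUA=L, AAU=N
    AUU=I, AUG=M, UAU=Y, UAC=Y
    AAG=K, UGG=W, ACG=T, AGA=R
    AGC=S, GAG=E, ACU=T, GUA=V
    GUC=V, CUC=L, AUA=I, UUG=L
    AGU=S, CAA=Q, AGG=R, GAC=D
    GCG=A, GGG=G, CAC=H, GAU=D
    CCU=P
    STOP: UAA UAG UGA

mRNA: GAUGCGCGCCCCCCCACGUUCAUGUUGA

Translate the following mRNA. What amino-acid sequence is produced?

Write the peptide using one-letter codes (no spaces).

Answer: MRAPPRSC

Derivation:
start AUG at pos 1
pos 1: AUG -> M; peptide=M
pos 4: CGC -> R; peptide=MR
pos 7: GCC -> A; peptide=MRA
pos 10: CCC -> P; peptide=MRAP
pos 13: CCA -> P; peptide=MRAPP
pos 16: CGU -> R; peptide=MRAPPR
pos 19: UCA -> S; peptide=MRAPPRS
pos 22: UGU -> C; peptide=MRAPPRSC
pos 25: UGA -> STOP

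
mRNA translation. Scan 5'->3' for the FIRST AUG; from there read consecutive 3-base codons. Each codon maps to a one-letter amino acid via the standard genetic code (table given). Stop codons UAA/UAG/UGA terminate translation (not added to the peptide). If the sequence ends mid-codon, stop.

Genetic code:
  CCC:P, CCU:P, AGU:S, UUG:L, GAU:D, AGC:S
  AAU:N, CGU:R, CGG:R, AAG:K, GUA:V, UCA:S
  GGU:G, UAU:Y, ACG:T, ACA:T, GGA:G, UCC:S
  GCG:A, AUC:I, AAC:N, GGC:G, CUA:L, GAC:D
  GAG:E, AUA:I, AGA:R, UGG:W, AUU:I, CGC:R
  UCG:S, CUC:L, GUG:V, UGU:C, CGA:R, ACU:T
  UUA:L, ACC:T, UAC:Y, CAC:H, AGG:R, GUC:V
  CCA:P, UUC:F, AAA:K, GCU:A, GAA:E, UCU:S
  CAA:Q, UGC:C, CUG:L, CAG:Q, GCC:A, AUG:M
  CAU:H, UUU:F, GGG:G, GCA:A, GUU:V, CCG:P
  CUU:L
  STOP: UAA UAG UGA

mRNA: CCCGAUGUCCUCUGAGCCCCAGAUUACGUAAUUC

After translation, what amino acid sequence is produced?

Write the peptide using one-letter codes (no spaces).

start AUG at pos 4
pos 4: AUG -> M; peptide=M
pos 7: UCC -> S; peptide=MS
pos 10: UCU -> S; peptide=MSS
pos 13: GAG -> E; peptide=MSSE
pos 16: CCC -> P; peptide=MSSEP
pos 19: CAG -> Q; peptide=MSSEPQ
pos 22: AUU -> I; peptide=MSSEPQI
pos 25: ACG -> T; peptide=MSSEPQIT
pos 28: UAA -> STOP

Answer: MSSEPQIT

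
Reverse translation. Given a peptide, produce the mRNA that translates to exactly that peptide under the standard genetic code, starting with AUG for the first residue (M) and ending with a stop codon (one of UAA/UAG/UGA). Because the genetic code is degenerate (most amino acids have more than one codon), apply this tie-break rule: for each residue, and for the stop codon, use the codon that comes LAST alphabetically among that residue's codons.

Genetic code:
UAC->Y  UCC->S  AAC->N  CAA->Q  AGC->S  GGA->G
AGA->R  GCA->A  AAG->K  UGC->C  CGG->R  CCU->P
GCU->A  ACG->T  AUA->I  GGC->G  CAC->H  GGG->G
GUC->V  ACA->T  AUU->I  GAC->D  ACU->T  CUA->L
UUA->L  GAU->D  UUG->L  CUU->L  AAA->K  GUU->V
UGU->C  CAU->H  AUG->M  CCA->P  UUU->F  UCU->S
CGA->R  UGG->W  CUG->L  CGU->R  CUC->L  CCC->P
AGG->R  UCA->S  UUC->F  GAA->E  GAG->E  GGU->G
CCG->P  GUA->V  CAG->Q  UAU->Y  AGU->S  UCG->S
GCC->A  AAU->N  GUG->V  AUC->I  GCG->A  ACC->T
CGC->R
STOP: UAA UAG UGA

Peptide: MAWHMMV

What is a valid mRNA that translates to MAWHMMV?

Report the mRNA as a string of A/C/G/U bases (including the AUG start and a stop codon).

residue 1: M -> AUG (start codon)
residue 2: A codons sorted = GCA,GCC,GCG,GCU -> pick last = GCU
residue 3: W -> UGG (only codon)
residue 4: H codons sorted = CAC,CAU -> pick last = CAU
residue 5: M -> AUG (only codon)
residue 6: M -> AUG (only codon)
residue 7: V codons sorted = GUA,GUC,GUG,GUU -> pick last = GUU
terminator: stop codons sorted = UAA,UAG,UGA -> pick last = UGA

Answer: mRNA: AUGGCUUGGCAUAUGAUGGUUUGA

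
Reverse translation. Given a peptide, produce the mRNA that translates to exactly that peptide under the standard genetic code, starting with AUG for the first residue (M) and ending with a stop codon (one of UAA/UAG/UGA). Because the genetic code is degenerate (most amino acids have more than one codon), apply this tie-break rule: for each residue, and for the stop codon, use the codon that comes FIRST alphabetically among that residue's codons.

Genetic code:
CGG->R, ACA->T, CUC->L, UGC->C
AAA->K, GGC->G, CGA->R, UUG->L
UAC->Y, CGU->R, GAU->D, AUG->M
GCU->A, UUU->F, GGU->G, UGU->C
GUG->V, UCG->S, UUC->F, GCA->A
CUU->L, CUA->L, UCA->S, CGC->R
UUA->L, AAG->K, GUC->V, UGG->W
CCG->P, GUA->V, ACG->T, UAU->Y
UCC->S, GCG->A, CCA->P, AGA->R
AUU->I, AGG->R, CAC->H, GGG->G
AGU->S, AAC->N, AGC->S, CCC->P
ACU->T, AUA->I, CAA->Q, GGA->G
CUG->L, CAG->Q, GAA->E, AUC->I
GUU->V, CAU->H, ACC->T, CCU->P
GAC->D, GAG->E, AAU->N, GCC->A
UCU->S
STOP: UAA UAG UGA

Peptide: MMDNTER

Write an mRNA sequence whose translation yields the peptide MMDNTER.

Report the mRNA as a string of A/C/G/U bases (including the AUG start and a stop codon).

residue 1: M -> AUG (start codon)
residue 2: M -> AUG (only codon)
residue 3: D codons sorted = GAC,GAU -> pick first = GAC
residue 4: N codons sorted = AAC,AAU -> pick first = AAC
residue 5: T codons sorted = ACA,ACC,ACG,ACU -> pick first = ACA
residue 6: E codons sorted = GAA,GAG -> pick first = GAA
residue 7: R codons sorted = AGA,AGG,CGA,CGC,CGG,CGU -> pick first = AGA
terminator: stop codons sorted = UAA,UAG,UGA -> pick first = UAA

Answer: mRNA: AUGAUGGACAACACAGAAAGAUAA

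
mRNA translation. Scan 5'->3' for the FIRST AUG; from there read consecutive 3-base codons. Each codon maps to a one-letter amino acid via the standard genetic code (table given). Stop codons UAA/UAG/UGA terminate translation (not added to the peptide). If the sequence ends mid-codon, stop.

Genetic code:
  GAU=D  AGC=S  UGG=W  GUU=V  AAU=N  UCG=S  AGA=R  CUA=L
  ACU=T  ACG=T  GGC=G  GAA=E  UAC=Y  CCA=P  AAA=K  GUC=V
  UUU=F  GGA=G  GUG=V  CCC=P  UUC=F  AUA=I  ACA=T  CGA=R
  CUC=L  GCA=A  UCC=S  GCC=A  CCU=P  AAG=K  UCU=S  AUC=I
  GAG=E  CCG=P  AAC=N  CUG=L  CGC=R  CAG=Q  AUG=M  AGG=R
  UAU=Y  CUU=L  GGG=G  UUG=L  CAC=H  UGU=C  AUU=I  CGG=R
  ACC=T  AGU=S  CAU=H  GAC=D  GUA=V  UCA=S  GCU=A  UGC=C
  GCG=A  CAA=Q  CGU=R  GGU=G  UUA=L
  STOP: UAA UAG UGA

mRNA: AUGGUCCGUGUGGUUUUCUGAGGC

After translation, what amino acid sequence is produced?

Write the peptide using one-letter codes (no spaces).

Answer: MVRVVF

Derivation:
start AUG at pos 0
pos 0: AUG -> M; peptide=M
pos 3: GUC -> V; peptide=MV
pos 6: CGU -> R; peptide=MVR
pos 9: GUG -> V; peptide=MVRV
pos 12: GUU -> V; peptide=MVRVV
pos 15: UUC -> F; peptide=MVRVVF
pos 18: UGA -> STOP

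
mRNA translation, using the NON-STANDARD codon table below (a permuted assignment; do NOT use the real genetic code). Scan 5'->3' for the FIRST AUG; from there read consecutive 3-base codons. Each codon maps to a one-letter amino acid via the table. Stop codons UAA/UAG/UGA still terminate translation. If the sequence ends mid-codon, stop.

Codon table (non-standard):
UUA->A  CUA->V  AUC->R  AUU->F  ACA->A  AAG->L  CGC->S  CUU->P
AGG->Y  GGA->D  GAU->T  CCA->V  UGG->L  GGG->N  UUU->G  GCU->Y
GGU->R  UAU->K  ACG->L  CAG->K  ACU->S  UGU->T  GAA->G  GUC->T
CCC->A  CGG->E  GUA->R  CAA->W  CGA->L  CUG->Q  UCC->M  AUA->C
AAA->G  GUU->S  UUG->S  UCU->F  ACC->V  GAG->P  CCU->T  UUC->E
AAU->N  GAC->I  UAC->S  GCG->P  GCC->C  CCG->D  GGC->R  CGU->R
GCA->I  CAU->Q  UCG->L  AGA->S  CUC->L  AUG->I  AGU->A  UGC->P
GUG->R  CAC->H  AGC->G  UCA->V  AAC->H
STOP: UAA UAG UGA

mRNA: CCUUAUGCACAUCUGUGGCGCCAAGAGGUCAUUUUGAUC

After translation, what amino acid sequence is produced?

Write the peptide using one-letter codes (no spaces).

start AUG at pos 4
pos 4: AUG -> I; peptide=I
pos 7: CAC -> H; peptide=IH
pos 10: AUC -> R; peptide=IHR
pos 13: UGU -> T; peptide=IHRT
pos 16: GGC -> R; peptide=IHRTR
pos 19: GCC -> C; peptide=IHRTRC
pos 22: AAG -> L; peptide=IHRTRCL
pos 25: AGG -> Y; peptide=IHRTRCLY
pos 28: UCA -> V; peptide=IHRTRCLYV
pos 31: UUU -> G; peptide=IHRTRCLYVG
pos 34: UGA -> STOP

Answer: IHRTRCLYVG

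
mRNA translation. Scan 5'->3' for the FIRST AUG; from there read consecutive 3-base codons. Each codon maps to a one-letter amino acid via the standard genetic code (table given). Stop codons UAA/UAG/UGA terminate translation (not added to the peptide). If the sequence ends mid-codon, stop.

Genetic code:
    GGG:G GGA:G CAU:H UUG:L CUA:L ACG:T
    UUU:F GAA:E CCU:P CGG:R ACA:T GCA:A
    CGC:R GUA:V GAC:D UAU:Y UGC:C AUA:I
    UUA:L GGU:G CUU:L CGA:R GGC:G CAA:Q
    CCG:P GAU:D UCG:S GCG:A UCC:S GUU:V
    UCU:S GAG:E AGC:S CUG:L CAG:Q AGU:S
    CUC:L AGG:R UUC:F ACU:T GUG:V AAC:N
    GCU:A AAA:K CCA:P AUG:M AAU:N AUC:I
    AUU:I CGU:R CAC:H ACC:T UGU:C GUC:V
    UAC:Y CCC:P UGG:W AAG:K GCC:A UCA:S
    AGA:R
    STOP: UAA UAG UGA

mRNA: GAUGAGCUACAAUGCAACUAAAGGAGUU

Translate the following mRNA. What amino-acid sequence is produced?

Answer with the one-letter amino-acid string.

start AUG at pos 1
pos 1: AUG -> M; peptide=M
pos 4: AGC -> S; peptide=MS
pos 7: UAC -> Y; peptide=MSY
pos 10: AAU -> N; peptide=MSYN
pos 13: GCA -> A; peptide=MSYNA
pos 16: ACU -> T; peptide=MSYNAT
pos 19: AAA -> K; peptide=MSYNATK
pos 22: GGA -> G; peptide=MSYNATKG
pos 25: GUU -> V; peptide=MSYNATKGV
pos 28: only 0 nt remain (<3), stop (end of mRNA)

Answer: MSYNATKGV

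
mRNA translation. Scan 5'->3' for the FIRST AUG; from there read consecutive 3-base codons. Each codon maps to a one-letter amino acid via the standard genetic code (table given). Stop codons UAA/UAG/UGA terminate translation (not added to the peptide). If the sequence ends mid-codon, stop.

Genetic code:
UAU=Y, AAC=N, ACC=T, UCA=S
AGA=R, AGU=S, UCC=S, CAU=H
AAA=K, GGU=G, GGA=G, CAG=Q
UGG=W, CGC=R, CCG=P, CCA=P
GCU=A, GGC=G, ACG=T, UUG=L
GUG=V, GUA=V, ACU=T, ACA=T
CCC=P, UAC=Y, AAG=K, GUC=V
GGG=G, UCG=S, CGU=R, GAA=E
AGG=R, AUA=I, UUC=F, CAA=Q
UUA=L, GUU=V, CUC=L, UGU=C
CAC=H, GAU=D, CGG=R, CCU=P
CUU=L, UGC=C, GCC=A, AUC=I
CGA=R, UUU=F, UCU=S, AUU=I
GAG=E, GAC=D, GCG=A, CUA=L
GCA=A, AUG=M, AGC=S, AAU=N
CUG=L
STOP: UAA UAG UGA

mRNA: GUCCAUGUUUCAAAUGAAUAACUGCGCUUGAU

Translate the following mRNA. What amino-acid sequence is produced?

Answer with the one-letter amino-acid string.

start AUG at pos 4
pos 4: AUG -> M; peptide=M
pos 7: UUU -> F; peptide=MF
pos 10: CAA -> Q; peptide=MFQ
pos 13: AUG -> M; peptide=MFQM
pos 16: AAU -> N; peptide=MFQMN
pos 19: AAC -> N; peptide=MFQMNN
pos 22: UGC -> C; peptide=MFQMNNC
pos 25: GCU -> A; peptide=MFQMNNCA
pos 28: UGA -> STOP

Answer: MFQMNNCA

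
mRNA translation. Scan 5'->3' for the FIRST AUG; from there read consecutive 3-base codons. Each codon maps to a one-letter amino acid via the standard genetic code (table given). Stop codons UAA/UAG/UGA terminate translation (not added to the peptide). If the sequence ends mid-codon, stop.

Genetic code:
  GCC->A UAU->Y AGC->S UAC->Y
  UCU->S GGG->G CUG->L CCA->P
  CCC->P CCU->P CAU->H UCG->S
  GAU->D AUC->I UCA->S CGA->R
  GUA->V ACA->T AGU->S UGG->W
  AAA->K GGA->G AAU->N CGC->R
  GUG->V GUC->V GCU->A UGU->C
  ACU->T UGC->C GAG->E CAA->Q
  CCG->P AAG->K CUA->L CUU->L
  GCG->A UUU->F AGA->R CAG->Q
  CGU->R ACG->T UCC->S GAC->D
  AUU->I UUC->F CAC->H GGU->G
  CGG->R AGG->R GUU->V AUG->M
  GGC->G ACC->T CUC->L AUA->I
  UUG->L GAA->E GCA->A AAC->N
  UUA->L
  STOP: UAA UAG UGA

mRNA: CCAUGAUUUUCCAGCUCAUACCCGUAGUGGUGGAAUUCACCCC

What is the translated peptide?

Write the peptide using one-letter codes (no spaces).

Answer: MIFQLIPVVVEFT

Derivation:
start AUG at pos 2
pos 2: AUG -> M; peptide=M
pos 5: AUU -> I; peptide=MI
pos 8: UUC -> F; peptide=MIF
pos 11: CAG -> Q; peptide=MIFQ
pos 14: CUC -> L; peptide=MIFQL
pos 17: AUA -> I; peptide=MIFQLI
pos 20: CCC -> P; peptide=MIFQLIP
pos 23: GUA -> V; peptide=MIFQLIPV
pos 26: GUG -> V; peptide=MIFQLIPVV
pos 29: GUG -> V; peptide=MIFQLIPVVV
pos 32: GAA -> E; peptide=MIFQLIPVVVE
pos 35: UUC -> F; peptide=MIFQLIPVVVEF
pos 38: ACC -> T; peptide=MIFQLIPVVVEFT
pos 41: only 2 nt remain (<3), stop (end of mRNA)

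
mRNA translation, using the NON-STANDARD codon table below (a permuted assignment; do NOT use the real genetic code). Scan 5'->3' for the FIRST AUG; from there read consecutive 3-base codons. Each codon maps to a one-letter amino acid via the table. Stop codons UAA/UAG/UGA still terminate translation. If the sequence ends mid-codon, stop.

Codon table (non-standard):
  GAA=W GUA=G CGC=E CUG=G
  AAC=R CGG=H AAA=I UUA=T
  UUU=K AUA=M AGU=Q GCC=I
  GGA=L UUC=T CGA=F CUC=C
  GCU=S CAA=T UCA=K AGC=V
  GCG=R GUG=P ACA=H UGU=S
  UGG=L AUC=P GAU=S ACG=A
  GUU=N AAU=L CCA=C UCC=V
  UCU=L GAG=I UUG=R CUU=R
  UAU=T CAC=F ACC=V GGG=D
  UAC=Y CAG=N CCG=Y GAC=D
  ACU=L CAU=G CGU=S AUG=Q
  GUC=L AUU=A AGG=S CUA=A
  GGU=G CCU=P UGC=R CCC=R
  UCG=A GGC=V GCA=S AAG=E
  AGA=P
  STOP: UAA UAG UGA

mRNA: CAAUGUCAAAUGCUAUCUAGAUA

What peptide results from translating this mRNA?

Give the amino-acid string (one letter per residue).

Answer: QKLSP

Derivation:
start AUG at pos 2
pos 2: AUG -> Q; peptide=Q
pos 5: UCA -> K; peptide=QK
pos 8: AAU -> L; peptide=QKL
pos 11: GCU -> S; peptide=QKLS
pos 14: AUC -> P; peptide=QKLSP
pos 17: UAG -> STOP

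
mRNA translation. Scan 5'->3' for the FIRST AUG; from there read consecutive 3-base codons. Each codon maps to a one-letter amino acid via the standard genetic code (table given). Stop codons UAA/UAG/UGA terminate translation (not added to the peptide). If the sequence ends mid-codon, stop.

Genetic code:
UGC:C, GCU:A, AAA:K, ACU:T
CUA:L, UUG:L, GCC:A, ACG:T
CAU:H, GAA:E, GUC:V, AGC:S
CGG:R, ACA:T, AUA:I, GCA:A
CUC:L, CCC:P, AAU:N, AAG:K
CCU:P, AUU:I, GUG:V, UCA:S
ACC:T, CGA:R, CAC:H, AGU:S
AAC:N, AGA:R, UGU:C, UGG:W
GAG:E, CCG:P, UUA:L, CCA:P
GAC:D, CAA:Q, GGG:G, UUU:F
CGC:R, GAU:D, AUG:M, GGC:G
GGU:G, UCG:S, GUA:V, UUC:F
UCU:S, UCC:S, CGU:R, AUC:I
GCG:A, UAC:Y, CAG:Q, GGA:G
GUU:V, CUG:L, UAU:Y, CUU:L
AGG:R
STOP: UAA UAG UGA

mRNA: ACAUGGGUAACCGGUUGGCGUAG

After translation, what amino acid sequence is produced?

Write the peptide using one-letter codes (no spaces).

start AUG at pos 2
pos 2: AUG -> M; peptide=M
pos 5: GGU -> G; peptide=MG
pos 8: AAC -> N; peptide=MGN
pos 11: CGG -> R; peptide=MGNR
pos 14: UUG -> L; peptide=MGNRL
pos 17: GCG -> A; peptide=MGNRLA
pos 20: UAG -> STOP

Answer: MGNRLA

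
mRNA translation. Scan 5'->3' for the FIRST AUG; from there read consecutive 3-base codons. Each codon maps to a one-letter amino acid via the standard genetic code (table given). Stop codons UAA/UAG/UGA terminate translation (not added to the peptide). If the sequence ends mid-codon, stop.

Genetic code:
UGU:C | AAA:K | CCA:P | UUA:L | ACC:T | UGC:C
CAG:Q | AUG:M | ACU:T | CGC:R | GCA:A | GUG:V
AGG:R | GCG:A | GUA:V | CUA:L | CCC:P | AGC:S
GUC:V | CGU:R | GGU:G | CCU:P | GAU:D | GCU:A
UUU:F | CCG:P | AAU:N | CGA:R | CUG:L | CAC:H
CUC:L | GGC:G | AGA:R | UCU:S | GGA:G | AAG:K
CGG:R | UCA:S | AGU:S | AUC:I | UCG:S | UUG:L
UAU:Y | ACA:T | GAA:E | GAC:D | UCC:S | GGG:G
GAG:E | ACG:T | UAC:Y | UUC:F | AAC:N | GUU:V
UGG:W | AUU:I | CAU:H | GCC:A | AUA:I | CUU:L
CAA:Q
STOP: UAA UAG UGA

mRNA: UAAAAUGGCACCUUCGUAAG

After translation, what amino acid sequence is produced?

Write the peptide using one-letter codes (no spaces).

Answer: MAPS

Derivation:
start AUG at pos 4
pos 4: AUG -> M; peptide=M
pos 7: GCA -> A; peptide=MA
pos 10: CCU -> P; peptide=MAP
pos 13: UCG -> S; peptide=MAPS
pos 16: UAA -> STOP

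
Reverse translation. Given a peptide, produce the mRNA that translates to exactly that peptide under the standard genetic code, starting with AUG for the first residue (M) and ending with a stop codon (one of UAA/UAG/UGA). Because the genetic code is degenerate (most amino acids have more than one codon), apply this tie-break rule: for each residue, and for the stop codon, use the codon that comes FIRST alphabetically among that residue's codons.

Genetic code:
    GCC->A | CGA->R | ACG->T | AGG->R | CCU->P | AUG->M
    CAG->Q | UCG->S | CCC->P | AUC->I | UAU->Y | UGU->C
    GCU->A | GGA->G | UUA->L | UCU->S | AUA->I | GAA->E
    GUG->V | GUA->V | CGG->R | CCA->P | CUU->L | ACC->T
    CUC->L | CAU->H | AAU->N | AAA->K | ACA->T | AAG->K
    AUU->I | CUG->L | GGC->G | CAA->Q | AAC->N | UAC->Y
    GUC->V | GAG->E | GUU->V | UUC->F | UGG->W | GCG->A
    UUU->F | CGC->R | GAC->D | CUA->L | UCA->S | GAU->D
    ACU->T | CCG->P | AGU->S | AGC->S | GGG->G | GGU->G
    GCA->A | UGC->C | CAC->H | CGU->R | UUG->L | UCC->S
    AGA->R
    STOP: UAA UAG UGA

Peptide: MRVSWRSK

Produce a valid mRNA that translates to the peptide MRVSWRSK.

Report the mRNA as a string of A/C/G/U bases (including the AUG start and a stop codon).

Answer: mRNA: AUGAGAGUAAGCUGGAGAAGCAAAUAA

Derivation:
residue 1: M -> AUG (start codon)
residue 2: R codons sorted = AGA,AGG,CGA,CGC,CGG,CGU -> pick first = AGA
residue 3: V codons sorted = GUA,GUC,GUG,GUU -> pick first = GUA
residue 4: S codons sorted = AGC,AGU,UCA,UCC,UCG,UCU -> pick first = AGC
residue 5: W -> UGG (only codon)
residue 6: R codons sorted = AGA,AGG,CGA,CGC,CGG,CGU -> pick first = AGA
residue 7: S codons sorted = AGC,AGU,UCA,UCC,UCG,UCU -> pick first = AGC
residue 8: K codons sorted = AAA,AAG -> pick first = AAA
terminator: stop codons sorted = UAA,UAG,UGA -> pick first = UAA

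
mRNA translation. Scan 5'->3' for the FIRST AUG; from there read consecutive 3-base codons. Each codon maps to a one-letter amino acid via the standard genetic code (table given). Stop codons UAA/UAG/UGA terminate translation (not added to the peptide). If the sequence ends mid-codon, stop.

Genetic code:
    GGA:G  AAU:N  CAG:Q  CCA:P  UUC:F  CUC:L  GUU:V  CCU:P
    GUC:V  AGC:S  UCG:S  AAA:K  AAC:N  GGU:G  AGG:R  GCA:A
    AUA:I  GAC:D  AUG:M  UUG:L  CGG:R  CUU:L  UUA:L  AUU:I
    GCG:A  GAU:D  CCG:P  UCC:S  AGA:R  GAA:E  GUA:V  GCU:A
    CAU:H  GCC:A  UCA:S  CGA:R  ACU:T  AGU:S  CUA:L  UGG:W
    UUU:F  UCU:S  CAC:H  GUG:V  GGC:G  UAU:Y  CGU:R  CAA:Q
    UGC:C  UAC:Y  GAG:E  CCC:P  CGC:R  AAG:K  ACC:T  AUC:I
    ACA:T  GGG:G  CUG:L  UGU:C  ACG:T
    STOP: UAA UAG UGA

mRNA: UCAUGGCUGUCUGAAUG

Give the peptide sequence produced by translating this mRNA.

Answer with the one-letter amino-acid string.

start AUG at pos 2
pos 2: AUG -> M; peptide=M
pos 5: GCU -> A; peptide=MA
pos 8: GUC -> V; peptide=MAV
pos 11: UGA -> STOP

Answer: MAV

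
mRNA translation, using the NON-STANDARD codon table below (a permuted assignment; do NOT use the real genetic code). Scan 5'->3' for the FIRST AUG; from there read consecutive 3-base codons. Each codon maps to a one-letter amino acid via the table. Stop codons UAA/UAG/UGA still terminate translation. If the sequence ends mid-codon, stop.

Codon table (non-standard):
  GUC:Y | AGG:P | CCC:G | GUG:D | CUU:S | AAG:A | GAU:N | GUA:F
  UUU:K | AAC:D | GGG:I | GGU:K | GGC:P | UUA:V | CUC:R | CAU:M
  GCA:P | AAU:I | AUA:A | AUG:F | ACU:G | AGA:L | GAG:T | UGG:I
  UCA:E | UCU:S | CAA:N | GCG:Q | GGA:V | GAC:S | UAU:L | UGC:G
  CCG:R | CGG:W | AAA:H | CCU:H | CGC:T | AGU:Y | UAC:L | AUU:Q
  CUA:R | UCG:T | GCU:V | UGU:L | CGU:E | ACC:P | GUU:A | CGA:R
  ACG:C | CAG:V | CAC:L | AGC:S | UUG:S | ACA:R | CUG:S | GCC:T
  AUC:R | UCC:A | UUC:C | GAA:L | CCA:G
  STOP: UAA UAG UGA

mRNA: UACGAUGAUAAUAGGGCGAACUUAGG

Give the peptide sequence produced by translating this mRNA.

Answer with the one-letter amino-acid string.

start AUG at pos 4
pos 4: AUG -> F; peptide=F
pos 7: AUA -> A; peptide=FA
pos 10: AUA -> A; peptide=FAA
pos 13: GGG -> I; peptide=FAAI
pos 16: CGA -> R; peptide=FAAIR
pos 19: ACU -> G; peptide=FAAIRG
pos 22: UAG -> STOP

Answer: FAAIRG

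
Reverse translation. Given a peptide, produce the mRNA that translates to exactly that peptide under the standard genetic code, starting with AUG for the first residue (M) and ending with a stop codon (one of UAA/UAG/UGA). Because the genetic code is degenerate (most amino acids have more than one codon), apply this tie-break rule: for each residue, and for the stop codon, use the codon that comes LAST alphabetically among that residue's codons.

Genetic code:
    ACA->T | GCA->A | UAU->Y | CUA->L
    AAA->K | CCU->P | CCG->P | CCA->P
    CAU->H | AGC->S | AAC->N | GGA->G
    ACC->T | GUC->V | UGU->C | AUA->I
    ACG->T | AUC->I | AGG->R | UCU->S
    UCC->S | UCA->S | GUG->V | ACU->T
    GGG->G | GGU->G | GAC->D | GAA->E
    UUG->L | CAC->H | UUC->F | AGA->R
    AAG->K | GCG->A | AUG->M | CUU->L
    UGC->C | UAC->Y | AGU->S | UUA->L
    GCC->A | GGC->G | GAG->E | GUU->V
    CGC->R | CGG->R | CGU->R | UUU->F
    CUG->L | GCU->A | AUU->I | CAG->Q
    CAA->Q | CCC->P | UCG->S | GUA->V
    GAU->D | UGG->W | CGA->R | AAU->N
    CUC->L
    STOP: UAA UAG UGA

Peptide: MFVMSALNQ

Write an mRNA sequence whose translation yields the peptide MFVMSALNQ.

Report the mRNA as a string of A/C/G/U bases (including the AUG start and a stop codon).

Answer: mRNA: AUGUUUGUUAUGUCUGCUUUGAAUCAGUGA

Derivation:
residue 1: M -> AUG (start codon)
residue 2: F codons sorted = UUC,UUU -> pick last = UUU
residue 3: V codons sorted = GUA,GUC,GUG,GUU -> pick last = GUU
residue 4: M -> AUG (only codon)
residue 5: S codons sorted = AGC,AGU,UCA,UCC,UCG,UCU -> pick last = UCU
residue 6: A codons sorted = GCA,GCC,GCG,GCU -> pick last = GCU
residue 7: L codons sorted = CUA,CUC,CUG,CUU,UUA,UUG -> pick last = UUG
residue 8: N codons sorted = AAC,AAU -> pick last = AAU
residue 9: Q codons sorted = CAA,CAG -> pick last = CAG
terminator: stop codons sorted = UAA,UAG,UGA -> pick last = UGA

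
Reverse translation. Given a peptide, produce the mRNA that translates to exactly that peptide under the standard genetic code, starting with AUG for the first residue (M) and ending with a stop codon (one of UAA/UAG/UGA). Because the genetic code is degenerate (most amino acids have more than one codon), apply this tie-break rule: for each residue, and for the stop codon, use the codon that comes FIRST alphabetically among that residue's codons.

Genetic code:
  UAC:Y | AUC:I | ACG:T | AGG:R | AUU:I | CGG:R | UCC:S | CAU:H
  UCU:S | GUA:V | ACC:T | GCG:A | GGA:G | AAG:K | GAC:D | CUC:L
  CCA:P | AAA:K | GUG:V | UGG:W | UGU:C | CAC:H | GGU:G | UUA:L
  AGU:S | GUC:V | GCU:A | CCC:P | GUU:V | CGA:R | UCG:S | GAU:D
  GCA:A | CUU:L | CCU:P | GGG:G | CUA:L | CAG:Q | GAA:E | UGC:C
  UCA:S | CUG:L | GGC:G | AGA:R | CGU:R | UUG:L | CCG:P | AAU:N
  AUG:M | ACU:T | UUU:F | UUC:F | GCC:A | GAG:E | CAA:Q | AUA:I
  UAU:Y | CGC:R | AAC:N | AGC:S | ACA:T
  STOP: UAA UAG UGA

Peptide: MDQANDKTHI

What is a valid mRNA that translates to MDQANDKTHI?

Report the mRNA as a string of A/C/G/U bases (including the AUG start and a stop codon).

residue 1: M -> AUG (start codon)
residue 2: D codons sorted = GAC,GAU -> pick first = GAC
residue 3: Q codons sorted = CAA,CAG -> pick first = CAA
residue 4: A codons sorted = GCA,GCC,GCG,GCU -> pick first = GCA
residue 5: N codons sorted = AAC,AAU -> pick first = AAC
residue 6: D codons sorted = GAC,GAU -> pick first = GAC
residue 7: K codons sorted = AAA,AAG -> pick first = AAA
residue 8: T codons sorted = ACA,ACC,ACG,ACU -> pick first = ACA
residue 9: H codons sorted = CAC,CAU -> pick first = CAC
residue 10: I codons sorted = AUA,AUC,AUU -> pick first = AUA
terminator: stop codons sorted = UAA,UAG,UGA -> pick first = UAA

Answer: mRNA: AUGGACCAAGCAAACGACAAAACACACAUAUAA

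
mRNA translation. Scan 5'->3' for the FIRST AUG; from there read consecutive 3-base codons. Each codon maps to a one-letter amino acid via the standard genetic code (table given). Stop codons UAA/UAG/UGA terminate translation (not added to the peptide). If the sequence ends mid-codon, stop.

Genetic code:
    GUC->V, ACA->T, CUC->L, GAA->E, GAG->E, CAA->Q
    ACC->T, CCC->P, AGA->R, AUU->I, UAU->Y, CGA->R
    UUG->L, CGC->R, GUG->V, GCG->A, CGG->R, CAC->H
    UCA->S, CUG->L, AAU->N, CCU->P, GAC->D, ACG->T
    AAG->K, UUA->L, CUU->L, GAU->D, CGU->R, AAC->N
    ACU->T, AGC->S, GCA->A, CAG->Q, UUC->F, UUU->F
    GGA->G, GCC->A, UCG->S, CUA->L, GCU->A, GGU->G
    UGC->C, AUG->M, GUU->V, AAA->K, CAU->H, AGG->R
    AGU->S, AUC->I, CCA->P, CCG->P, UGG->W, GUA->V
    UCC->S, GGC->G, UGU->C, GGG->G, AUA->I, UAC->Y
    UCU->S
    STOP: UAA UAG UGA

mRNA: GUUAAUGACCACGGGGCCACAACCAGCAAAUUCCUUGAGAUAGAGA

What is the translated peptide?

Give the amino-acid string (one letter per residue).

start AUG at pos 4
pos 4: AUG -> M; peptide=M
pos 7: ACC -> T; peptide=MT
pos 10: ACG -> T; peptide=MTT
pos 13: GGG -> G; peptide=MTTG
pos 16: CCA -> P; peptide=MTTGP
pos 19: CAA -> Q; peptide=MTTGPQ
pos 22: CCA -> P; peptide=MTTGPQP
pos 25: GCA -> A; peptide=MTTGPQPA
pos 28: AAU -> N; peptide=MTTGPQPAN
pos 31: UCC -> S; peptide=MTTGPQPANS
pos 34: UUG -> L; peptide=MTTGPQPANSL
pos 37: AGA -> R; peptide=MTTGPQPANSLR
pos 40: UAG -> STOP

Answer: MTTGPQPANSLR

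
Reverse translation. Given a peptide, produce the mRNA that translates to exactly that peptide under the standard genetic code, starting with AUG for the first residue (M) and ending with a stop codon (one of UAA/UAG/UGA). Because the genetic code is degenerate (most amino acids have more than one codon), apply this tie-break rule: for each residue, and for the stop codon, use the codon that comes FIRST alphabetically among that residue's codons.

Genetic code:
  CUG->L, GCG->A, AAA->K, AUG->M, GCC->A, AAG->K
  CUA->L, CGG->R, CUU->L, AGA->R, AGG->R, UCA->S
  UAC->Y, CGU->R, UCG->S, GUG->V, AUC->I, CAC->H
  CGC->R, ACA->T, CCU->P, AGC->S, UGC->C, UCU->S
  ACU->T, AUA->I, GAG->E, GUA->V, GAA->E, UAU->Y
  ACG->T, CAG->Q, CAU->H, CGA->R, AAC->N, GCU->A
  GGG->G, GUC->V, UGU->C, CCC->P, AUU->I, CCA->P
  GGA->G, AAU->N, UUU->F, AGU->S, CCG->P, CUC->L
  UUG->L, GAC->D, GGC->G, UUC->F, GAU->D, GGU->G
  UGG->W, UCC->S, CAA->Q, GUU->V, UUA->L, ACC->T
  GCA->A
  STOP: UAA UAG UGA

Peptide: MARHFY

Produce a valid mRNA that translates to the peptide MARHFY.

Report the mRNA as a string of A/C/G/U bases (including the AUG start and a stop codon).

residue 1: M -> AUG (start codon)
residue 2: A codons sorted = GCA,GCC,GCG,GCU -> pick first = GCA
residue 3: R codons sorted = AGA,AGG,CGA,CGC,CGG,CGU -> pick first = AGA
residue 4: H codons sorted = CAC,CAU -> pick first = CAC
residue 5: F codons sorted = UUC,UUU -> pick first = UUC
residue 6: Y codons sorted = UAC,UAU -> pick first = UAC
terminator: stop codons sorted = UAA,UAG,UGA -> pick first = UAA

Answer: mRNA: AUGGCAAGACACUUCUACUAA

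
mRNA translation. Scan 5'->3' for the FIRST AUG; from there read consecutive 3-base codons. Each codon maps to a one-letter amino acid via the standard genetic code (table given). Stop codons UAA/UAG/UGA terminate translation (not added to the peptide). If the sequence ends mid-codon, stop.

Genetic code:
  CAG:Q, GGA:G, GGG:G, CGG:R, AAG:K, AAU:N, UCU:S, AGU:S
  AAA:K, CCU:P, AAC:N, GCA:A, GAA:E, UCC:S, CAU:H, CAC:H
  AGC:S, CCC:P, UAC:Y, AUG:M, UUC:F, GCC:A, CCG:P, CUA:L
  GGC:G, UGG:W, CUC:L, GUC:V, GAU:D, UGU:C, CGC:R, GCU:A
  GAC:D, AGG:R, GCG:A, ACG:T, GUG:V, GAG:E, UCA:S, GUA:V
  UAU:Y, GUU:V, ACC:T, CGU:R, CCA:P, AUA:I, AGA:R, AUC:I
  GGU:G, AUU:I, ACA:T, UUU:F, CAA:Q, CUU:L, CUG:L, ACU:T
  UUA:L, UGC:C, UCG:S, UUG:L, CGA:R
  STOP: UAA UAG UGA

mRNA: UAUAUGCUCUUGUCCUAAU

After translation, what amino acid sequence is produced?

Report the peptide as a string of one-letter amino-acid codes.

Answer: MLLS

Derivation:
start AUG at pos 3
pos 3: AUG -> M; peptide=M
pos 6: CUC -> L; peptide=ML
pos 9: UUG -> L; peptide=MLL
pos 12: UCC -> S; peptide=MLLS
pos 15: UAA -> STOP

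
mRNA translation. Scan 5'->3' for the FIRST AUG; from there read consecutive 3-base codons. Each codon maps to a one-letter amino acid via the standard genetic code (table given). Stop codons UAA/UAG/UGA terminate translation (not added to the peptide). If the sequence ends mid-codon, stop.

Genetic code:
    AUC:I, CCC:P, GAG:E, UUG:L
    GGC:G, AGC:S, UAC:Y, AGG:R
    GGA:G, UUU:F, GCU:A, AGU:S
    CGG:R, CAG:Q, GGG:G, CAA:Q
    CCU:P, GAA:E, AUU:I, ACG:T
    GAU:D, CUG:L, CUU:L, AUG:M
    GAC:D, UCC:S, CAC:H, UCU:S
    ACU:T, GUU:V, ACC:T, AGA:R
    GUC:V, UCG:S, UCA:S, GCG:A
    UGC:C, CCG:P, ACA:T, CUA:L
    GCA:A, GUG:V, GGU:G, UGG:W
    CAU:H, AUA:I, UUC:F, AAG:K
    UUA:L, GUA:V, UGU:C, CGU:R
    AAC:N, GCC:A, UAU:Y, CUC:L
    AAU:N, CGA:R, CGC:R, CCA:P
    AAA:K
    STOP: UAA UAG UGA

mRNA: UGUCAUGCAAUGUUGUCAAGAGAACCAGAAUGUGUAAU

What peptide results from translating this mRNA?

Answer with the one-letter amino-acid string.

Answer: MQCCQENQNV

Derivation:
start AUG at pos 4
pos 4: AUG -> M; peptide=M
pos 7: CAA -> Q; peptide=MQ
pos 10: UGU -> C; peptide=MQC
pos 13: UGU -> C; peptide=MQCC
pos 16: CAA -> Q; peptide=MQCCQ
pos 19: GAG -> E; peptide=MQCCQE
pos 22: AAC -> N; peptide=MQCCQEN
pos 25: CAG -> Q; peptide=MQCCQENQ
pos 28: AAU -> N; peptide=MQCCQENQN
pos 31: GUG -> V; peptide=MQCCQENQNV
pos 34: UAA -> STOP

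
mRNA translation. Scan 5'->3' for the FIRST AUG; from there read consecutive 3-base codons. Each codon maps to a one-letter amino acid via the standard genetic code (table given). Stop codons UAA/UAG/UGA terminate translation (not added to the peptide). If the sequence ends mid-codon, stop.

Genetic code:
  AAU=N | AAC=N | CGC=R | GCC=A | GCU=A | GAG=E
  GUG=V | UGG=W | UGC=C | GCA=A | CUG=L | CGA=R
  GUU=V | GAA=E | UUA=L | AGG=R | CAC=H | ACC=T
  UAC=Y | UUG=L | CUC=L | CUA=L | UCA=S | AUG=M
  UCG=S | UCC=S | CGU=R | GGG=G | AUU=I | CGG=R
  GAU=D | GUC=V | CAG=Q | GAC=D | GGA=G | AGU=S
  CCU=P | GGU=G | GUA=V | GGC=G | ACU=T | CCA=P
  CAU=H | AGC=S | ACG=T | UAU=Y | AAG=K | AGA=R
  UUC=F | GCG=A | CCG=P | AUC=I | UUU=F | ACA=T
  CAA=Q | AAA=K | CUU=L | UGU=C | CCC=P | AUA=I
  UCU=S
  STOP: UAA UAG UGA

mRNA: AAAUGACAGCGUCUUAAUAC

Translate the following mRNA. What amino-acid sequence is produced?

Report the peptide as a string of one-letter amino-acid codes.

Answer: MTAS

Derivation:
start AUG at pos 2
pos 2: AUG -> M; peptide=M
pos 5: ACA -> T; peptide=MT
pos 8: GCG -> A; peptide=MTA
pos 11: UCU -> S; peptide=MTAS
pos 14: UAA -> STOP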